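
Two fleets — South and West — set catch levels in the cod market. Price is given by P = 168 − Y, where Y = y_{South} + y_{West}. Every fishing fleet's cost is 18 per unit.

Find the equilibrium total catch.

Fishing fleet South's profit: π = y_{South}(168 − (y_{South} + y_{West})) − 18y_{South}.
∂π/∂y_{South} = 150 − 2y_{South} − y_{West} = 0, so y_{South} = 75 − 0.5y_{West}.
By symmetry y_{West} = y_{South}; substituting into the reaction function, 1.5y_{South} = 75 and y_{South} = 50.
Total catch: 50 + 50 = 100.

100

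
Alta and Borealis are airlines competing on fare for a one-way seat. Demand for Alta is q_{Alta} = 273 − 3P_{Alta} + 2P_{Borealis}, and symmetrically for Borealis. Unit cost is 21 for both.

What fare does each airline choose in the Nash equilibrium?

84

Alta's profit: π = (P_{Alta} − 21)(273 − 3P_{Alta} + 2P_{Borealis}).
∂π/∂P_{Alta} = 336 − 6P_{Alta} + 2P_{Borealis} = 0 ⇒ P_{Alta} = 56 + (1/3)P_{Borealis}.
By symmetry P_{Borealis} = P_{Alta}; substituting into the reaction function, (2/3)P_{Alta} = 56 and P_{Alta} = 84.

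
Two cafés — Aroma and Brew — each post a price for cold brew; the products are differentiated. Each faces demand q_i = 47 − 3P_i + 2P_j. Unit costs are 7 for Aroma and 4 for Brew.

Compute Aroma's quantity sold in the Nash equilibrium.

Aroma's profit: π = (P_{Aroma} − 7)(47 − 3P_{Aroma} + 2P_{Brew}).
∂π/∂P_{Aroma} = 68 − 6P_{Aroma} + 2P_{Brew} = 0 ⇒ P_{Aroma} = 34/3 + (1/3)P_{Brew}.
Similarly P_{Brew} = 59/6 + (1/3)P_{Aroma}.
Substituting the second reaction function into the first: P_{Aroma} = 34/3 + (1/3)(59/6 + (1/3)P_{Aroma}), which gives (8/9)P_{Aroma} = 263/18 ⇒ P_{Aroma} = 16.4375.
Then P_{Brew} = 59/6 + (1/3)·16.4375 = 15.3125.
q_{Aroma} = 47 − 3·16.4375 + 2·15.3125 = 28.3125.

28.3125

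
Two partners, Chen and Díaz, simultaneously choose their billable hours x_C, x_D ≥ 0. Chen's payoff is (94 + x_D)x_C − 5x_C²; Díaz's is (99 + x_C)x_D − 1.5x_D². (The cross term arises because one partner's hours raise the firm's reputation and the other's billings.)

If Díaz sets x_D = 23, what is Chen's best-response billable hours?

11.7

Expanding Chen's payoff: 94x_C + x_Dx_C − 5x_C².
∂π/∂x_C = 94 + x_D − 10x_C = 0, so x_C = 9.4 + 0.1x_D.
At x_D = 23: x_C = 9.4 + 0.1·23 = 11.7.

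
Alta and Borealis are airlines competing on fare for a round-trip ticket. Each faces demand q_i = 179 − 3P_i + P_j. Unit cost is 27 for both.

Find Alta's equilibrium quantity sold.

Alta's profit: π = (P_{Alta} − 27)(179 − 3P_{Alta} + P_{Borealis}).
∂π/∂P_{Alta} = 260 − 6P_{Alta} + P_{Borealis} = 0 ⇒ P_{Alta} = 130/3 + (1/6)P_{Borealis}.
By symmetry P_{Borealis} = P_{Alta}; substituting into the reaction function, (5/6)P_{Alta} = 130/3 and P_{Alta} = 52.
q_{Alta} = 179 − 3·52 + 52 = 75.

75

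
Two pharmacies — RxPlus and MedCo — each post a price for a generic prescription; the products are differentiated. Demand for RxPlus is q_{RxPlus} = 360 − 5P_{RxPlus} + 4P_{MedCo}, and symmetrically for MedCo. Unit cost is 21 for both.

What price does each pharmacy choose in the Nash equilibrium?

77.5

RxPlus's profit: π = (P_{RxPlus} − 21)(360 − 5P_{RxPlus} + 4P_{MedCo}).
∂π/∂P_{RxPlus} = 465 − 10P_{RxPlus} + 4P_{MedCo} = 0 ⇒ P_{RxPlus} = 46.5 + 0.4P_{MedCo}.
By symmetry P_{MedCo} = P_{RxPlus}; substituting into the reaction function, 0.6P_{RxPlus} = 46.5 and P_{RxPlus} = 77.5.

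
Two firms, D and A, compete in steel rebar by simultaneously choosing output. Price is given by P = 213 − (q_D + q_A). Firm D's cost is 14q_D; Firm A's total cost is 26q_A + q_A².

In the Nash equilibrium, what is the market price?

101

Firm D's profit: π = q_D(213 − (q_D + q_A)) − 14q_D.
∂π/∂q_D = 199 − 2q_D − q_A = 0, so q_D = 99.5 − 0.5q_A.
For A: ∂π/∂q_A = 187 − 4q_A − q_D = 0 ⇒ q_A = 46.75 − 0.25q_D.
Solving the two reaction functions simultaneously: (1 − (−0.5)(−0.25))q_D = 99.5 − 0.5·46.75, so 0.875q_D = 76.125 and q_D = 87.
Then q_A = 46.75 − 0.25·87 = 25.
Equilibrium price: P = 213 − 112 = 101.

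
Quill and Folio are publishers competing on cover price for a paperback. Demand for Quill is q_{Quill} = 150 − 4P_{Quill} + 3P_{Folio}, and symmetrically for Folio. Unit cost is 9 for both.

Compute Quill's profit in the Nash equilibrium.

Quill's profit: π = (P_{Quill} − 9)(150 − 4P_{Quill} + 3P_{Folio}).
∂π/∂P_{Quill} = 186 − 8P_{Quill} + 3P_{Folio} = 0 ⇒ P_{Quill} = 23.25 + 0.375P_{Folio}.
Setting P_{Quill} = P_{Folio} in the reaction function: P_{Quill} = 23.25 + 0.375P_{Quill}, so P_{Quill} = 23.25 / 0.625 = 37.2.
q_{Quill} = 150 − 4·37.2 + 3·37.2 = 112.8.
Profit = (37.2 − 9)·112.8 = 3180.96.

3180.96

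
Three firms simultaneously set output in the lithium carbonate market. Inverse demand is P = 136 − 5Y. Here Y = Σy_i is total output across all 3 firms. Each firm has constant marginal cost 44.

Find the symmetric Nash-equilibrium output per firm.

4.6

A representative firm's profit is π_i = y_i(136 − 5Y) − 44y_i, with Y = y_i + Σ_{j≠i} y_j.
First-order condition: 92 − 10y_i − 5Σ_{j≠i} y_j = 0.
Imposing symmetry (y_j = y for all j) turns Σ_{j≠i} y_j into 2y, so 92 = 20y and y = 4.6.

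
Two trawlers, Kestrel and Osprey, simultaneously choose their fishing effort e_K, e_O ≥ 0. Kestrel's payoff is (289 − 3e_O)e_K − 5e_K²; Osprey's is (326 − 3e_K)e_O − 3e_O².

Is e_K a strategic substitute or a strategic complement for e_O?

strategic substitutes

Expanding Kestrel's payoff: 289e_K − 3e_Oe_K − 5e_K².
∂π/∂e_K = 289 − 3e_O − 10e_K = 0, so e_K = 28.9 − 0.3e_O.
The best-response slope de_K/de_O = −0.3 < 0: the reaction function is downward-sloping, so the choices are strategic substitutes.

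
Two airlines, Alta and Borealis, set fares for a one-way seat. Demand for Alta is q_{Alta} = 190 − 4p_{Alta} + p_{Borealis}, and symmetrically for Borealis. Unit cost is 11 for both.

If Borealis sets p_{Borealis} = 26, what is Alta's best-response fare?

32.5

Alta's profit: π = (p_{Alta} − 11)(190 − 4p_{Alta} + p_{Borealis}).
∂π/∂p_{Alta} = 234 − 8p_{Alta} + p_{Borealis} = 0 ⇒ p_{Alta} = 29.25 + 0.125p_{Borealis}.
At p_{Borealis} = 26: p_{Alta} = 29.25 + 0.125·26 = 32.5.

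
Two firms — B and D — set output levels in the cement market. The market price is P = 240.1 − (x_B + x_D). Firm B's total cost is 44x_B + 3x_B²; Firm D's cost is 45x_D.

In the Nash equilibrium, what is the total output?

104.12

Firm B's profit: π = x_B(240.1 − (x_B + x_D)) − 44x_B − 3x_B².
∂π/∂x_B = 196.1 − 8x_B − x_D = 0, so x_B = 24.5125 − 0.125x_D.
For D: ∂π/∂x_D = 195.1 − 2x_D − x_B = 0 ⇒ x_D = 97.55 − 0.5x_B.
Solving the two reaction functions simultaneously: (1 − (−0.125)(−0.5))x_B = 24.5125 − 0.125·97.55, so 0.9375x_B = 1971/160 and x_B = 13.14.
Then x_D = 97.55 − 0.5·13.14 = 90.98.
Total output: 13.14 + 90.98 = 104.12.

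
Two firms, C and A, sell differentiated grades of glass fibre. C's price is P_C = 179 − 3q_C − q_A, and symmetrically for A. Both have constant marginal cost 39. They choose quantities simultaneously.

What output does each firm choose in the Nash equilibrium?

Firm C's profit: π = q_C(179 − 3q_C − q_A) − 39q_C.
∂π/∂q_C = 140 − 6q_C − q_A = 0 ⇒ q_C = 70/3 − (1/6)q_A.
The game is symmetric, so in equilibrium q_A = q_C: the reaction function gives (7/6)q_C = 70/3, hence q_C = 20.

20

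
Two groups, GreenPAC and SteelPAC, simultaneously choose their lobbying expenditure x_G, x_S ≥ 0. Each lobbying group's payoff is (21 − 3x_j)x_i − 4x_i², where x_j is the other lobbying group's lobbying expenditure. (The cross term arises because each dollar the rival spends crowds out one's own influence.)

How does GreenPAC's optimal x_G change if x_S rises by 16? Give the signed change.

-6

GreenPAC's payoff is (21 − 3x_S)x_G − 4x_G².
∂π/∂x_G = 21 − 3x_S − 8x_G = 0, so x_G = 2.625 − 0.375x_S.
The reaction-function slope is −0.375, so a 16-unit rise in x_S moves x_G by −0.375 × 16 = −6. GreenPAC's best response falls — the actions are strategic substitutes.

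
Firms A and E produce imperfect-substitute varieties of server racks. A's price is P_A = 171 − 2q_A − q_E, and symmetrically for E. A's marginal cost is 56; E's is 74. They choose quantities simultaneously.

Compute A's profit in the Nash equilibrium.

1171.28

Firm A's profit: π = q_A(171 − 2q_A − q_E) − 56q_A.
∂π/∂q_A = 115 − 4q_A − q_E = 0 ⇒ q_A = 28.75 − 0.25q_E.
Similarly q_E = 24.25 − 0.25q_A.
Solving the two reaction functions simultaneously: (1 − (−0.25)(−0.25))q_A = 28.75 − 0.25·24.25, so 0.9375q_A = 22.6875 and q_A = 24.2.
Then q_E = 24.25 − 0.25·24.2 = 18.2.
P_A = 171 − 2·24.2 − 18.2 = 104.4.
Profit = (104.4 − 56)·24.2 = 1171.28.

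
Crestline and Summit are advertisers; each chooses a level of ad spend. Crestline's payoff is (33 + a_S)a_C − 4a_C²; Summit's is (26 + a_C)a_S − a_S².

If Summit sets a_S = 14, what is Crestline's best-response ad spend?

5.875

Expanding Crestline's payoff: 33a_C + a_Sa_C − 4a_C².
∂π/∂a_C = 33 + a_S − 8a_C = 0, so a_C = 4.125 + 0.125a_S.
At a_S = 14: a_C = 4.125 + 0.125·14 = 5.875.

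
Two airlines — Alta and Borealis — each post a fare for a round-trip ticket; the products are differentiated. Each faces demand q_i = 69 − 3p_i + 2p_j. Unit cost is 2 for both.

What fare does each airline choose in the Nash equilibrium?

Alta's profit: π = (p_{Alta} − 2)(69 − 3p_{Alta} + 2p_{Borealis}).
∂π/∂p_{Alta} = 75 − 6p_{Alta} + 2p_{Borealis} = 0 ⇒ p_{Alta} = 12.5 + (1/3)p_{Borealis}.
The game is symmetric, so in equilibrium p_{Borealis} = p_{Alta}: the reaction function gives (2/3)p_{Alta} = 12.5, hence p_{Alta} = 18.75.

18.75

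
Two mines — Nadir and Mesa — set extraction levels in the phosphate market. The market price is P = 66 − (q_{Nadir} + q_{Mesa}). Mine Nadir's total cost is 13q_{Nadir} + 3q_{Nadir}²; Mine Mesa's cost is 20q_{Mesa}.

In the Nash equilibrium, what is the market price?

Mine Nadir's profit: π = q_{Nadir}(66 − (q_{Nadir} + q_{Mesa})) − 13q_{Nadir} − 3q_{Nadir}².
∂π/∂q_{Nadir} = 53 − 8q_{Nadir} − q_{Mesa} = 0, so q_{Nadir} = 6.625 − 0.125q_{Mesa}.
For Mesa: ∂π/∂q_{Mesa} = 46 − 2q_{Mesa} − q_{Nadir} = 0 ⇒ q_{Mesa} = 23 − 0.5q_{Nadir}.
Substituting the second reaction function into the first: q_{Nadir} = 6.625 − 0.125(23 − 0.5q_{Nadir}), which gives 0.9375q_{Nadir} = 3.75 ⇒ q_{Nadir} = 4.
Then q_{Mesa} = 23 − 0.5·4 = 21.
Equilibrium price: P = 66 − 25 = 41.

41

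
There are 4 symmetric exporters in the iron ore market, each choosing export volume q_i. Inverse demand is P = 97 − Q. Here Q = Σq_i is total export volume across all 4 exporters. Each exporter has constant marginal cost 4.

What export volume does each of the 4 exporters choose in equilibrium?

A representative exporter's profit is π_i = q_i(97 − Q) − 4q_i, with Q = q_i + Σ_{j≠i} q_j.
First-order condition: 93 − 2q_i − Σ_{j≠i} q_j = 0.
With identical exporters, set every q_j = q: then 93 − 2q − 3q = 0, i.e. q = 93/5 = 18.6.

18.6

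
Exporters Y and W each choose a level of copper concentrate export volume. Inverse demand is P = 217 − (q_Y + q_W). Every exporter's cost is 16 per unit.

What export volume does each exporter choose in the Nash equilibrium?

67

Exporter Y's profit: π = q_Y(217 − (q_Y + q_W)) − 16q_Y.
∂π/∂q_Y = 201 − 2q_Y − q_W = 0, so q_Y = 100.5 − 0.5q_W.
By symmetry q_W = q_Y; substituting into the reaction function, 1.5q_Y = 100.5 and q_Y = 67.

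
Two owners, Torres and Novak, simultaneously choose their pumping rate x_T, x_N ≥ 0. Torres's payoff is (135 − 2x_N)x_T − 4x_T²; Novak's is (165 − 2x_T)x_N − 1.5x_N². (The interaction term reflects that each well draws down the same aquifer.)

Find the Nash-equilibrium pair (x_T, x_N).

Expanding Torres's payoff: 135x_T − 2x_Nx_T − 4x_T².
∂π/∂x_T = 135 − 2x_N − 8x_T = 0, so x_T = 16.875 − 0.25x_N.
Likewise for Novak: x_N = 55 − (2/3)x_T.
Solving the two reaction functions simultaneously: (1 − (−0.25)(−2/3))x_T = 16.875 − 0.25·55, so (5/6)x_T = 3.125 and x_T = 3.75.
Then x_N = 55 − (2/3)·3.75 = 52.5.

3.75, 52.5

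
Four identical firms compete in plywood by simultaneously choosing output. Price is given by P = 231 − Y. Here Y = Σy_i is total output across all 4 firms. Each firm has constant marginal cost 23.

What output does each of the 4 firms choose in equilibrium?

A representative firm's profit is π_i = y_i(231 − Y) − 23y_i, with Y = y_i + Σ_{j≠i} y_j.
First-order condition: 208 − 2y_i − Σ_{j≠i} y_j = 0.
With identical firms, set every y_j = y: then 208 − 2y − 3y = 0, i.e. y = 208/5 = 41.6.

41.6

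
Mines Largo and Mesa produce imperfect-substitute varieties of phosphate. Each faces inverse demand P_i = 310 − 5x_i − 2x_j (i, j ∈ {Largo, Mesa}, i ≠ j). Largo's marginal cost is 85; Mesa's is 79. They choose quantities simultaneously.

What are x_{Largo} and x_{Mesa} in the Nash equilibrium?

18.625, 19.375

Mine Largo's profit: π = x_{Largo}(310 − 5x_{Largo} − 2x_{Mesa}) − 85x_{Largo}.
∂π/∂x_{Largo} = 225 − 10x_{Largo} − 2x_{Mesa} = 0 ⇒ x_{Largo} = 22.5 − 0.2x_{Mesa}.
Similarly x_{Mesa} = 23.1 − 0.2x_{Largo}.
Substituting the second reaction function into the first: x_{Largo} = 22.5 − 0.2(23.1 − 0.2x_{Largo}), which gives 0.96x_{Largo} = 17.88 ⇒ x_{Largo} = 18.625.
Then x_{Mesa} = 23.1 − 0.2·18.625 = 19.375.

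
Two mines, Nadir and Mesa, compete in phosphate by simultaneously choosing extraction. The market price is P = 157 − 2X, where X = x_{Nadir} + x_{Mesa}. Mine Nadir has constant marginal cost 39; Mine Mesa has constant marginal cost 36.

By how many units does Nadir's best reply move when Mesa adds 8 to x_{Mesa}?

-4

Mine Nadir's profit: π = x_{Nadir}(157 − 2(x_{Nadir} + x_{Mesa})) − 39x_{Nadir}.
∂π/∂x_{Nadir} = 118 − 4x_{Nadir} − 2x_{Mesa} = 0, so x_{Nadir} = 29.5 − 0.5x_{Mesa}.
The reaction-function slope is −0.5, so an 8-unit rise in x_{Mesa} moves x_{Nadir} by −0.5 × 8 = −4. Nadir's best response falls — the actions are strategic substitutes.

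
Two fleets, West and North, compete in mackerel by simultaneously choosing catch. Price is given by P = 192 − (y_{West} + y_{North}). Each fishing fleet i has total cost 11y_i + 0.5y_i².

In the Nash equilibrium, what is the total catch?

90.5

Fishing fleet West's profit: π = y_{West}(192 − (y_{West} + y_{North})) − 11y_{West} − 0.5y_{West}².
∂π/∂y_{West} = 181 − 3y_{West} − y_{North} = 0, so y_{West} = 181/3 − (1/3)y_{North}.
Setting y_{West} = y_{North} in the reaction function: y_{West} = 181/3 − (1/3)y_{West}, so y_{West} = (181/3) / (4/3) = 45.25.
Total catch: 45.25 + 45.25 = 90.5.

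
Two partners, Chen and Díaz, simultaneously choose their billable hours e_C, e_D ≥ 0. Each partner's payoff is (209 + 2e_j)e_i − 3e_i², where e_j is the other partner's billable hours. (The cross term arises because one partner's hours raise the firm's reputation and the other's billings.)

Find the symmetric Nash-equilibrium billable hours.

52.25

Chen's payoff is (209 + 2e_D)e_C − 3e_C².
∂π/∂e_C = 209 + 2e_D − 6e_C = 0, so e_C = 209/6 + (1/3)e_D.
The game is symmetric, so in equilibrium e_D = e_C: the reaction function gives (2/3)e_C = 209/6, hence e_C = 52.25.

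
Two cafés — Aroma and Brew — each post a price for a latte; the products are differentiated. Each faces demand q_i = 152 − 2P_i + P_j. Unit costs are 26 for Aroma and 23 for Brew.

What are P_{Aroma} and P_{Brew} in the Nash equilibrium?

Aroma's profit: π = (P_{Aroma} − 26)(152 − 2P_{Aroma} + P_{Brew}).
∂π/∂P_{Aroma} = 204 − 4P_{Aroma} + P_{Brew} = 0 ⇒ P_{Aroma} = 51 + 0.25P_{Brew}.
Similarly P_{Brew} = 49.5 + 0.25P_{Aroma}.
Plugging P_{Brew} into Aroma's best response: P_{Aroma} = 51 + 0.25(49.5 + 0.25P_{Aroma}) ⇒ 0.9375P_{Aroma} = 63.375, so P_{Aroma} = 67.6.
Then P_{Brew} = 49.5 + 0.25·67.6 = 66.4.

67.6, 66.4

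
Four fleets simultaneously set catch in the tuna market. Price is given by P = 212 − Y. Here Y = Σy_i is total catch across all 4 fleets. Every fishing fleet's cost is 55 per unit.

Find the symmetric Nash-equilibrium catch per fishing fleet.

31.4

A representative fishing fleet's profit is π_i = y_i(212 − Y) − 55y_i, with Y = y_i + Σ_{j≠i} y_j.
First-order condition: 157 − 2y_i − Σ_{j≠i} y_j = 0.
In a symmetric equilibrium every fishing fleet chooses the same y, so Σ_{j≠i} y_j = 3y. The condition becomes 157 − 5y = 0, giving y = 157/5 = 31.4.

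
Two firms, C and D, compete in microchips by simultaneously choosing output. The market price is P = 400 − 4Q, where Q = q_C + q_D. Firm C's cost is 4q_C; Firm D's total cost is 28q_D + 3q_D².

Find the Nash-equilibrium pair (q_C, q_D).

42.25, 14.5

Firm C's profit: π = q_C(400 − 4(q_C + q_D)) − 4q_C.
∂π/∂q_C = 396 − 8q_C − 4q_D = 0, so q_C = 49.5 − 0.5q_D.
For D: ∂π/∂q_D = 372 − 14q_D − 4q_C = 0 ⇒ q_D = 186/7 − (2/7)q_C.
Plugging q_D into C's best response: q_C = 49.5 − 0.5(186/7 − (2/7)q_C) ⇒ (6/7)q_C = 507/14, so q_C = 42.25.
Then q_D = 186/7 − (2/7)·42.25 = 14.5.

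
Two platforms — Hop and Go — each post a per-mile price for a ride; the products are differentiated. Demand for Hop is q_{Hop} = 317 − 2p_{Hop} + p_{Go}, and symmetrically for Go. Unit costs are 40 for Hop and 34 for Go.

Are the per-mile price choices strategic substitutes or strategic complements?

Hop's profit: π = (p_{Hop} − 40)(317 − 2p_{Hop} + p_{Go}).
∂π/∂p_{Hop} = 397 − 4p_{Hop} + p_{Go} = 0 ⇒ p_{Hop} = 99.25 + 0.25p_{Go}.
The best-response slope dp_{Hop}/dp_{Go} = 0.25 > 0: the reaction function is upward-sloping, so the choices are strategic complements.

strategic complements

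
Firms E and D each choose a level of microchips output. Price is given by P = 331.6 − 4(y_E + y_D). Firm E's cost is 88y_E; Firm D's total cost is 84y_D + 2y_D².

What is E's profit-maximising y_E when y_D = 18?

Firm E's profit: π = y_E(331.6 − 4(y_E + y_D)) − 88y_E.
∂π/∂y_E = 243.6 − 8y_E − 4y_D = 0, so y_E = 30.45 − 0.5y_D.
At y_D = 18: y_E = 30.45 − 0.5·18 = 21.45.

21.45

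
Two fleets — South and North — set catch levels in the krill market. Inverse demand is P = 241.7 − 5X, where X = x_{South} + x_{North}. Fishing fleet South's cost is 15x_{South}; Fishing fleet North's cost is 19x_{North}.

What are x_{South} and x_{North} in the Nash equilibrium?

Fishing fleet South's profit: π = x_{South}(241.7 − 5(x_{South} + x_{North})) − 15x_{South}.
∂π/∂x_{South} = 226.7 − 10x_{South} − 5x_{North} = 0, so x_{South} = 22.67 − 0.5x_{North}.
By the same steps for North: x_{North} = 22.27 − 0.5x_{South}.
Plugging x_{North} into South's best response: x_{South} = 22.67 − 0.5(22.27 − 0.5x_{South}) ⇒ 0.75x_{South} = 11.535, so x_{South} = 15.38.
Then x_{North} = 22.27 − 0.5·15.38 = 14.58.

15.38, 14.58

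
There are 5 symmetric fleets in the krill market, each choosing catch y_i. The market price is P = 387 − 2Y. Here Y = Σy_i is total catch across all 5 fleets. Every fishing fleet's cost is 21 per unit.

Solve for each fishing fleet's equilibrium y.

A representative fishing fleet's profit is π_i = y_i(387 − 2Y) − 21y_i, with Y = y_i + Σ_{j≠i} y_j.
First-order condition: 366 − 4y_i − 2Σ_{j≠i} y_j = 0.
Imposing symmetry (y_j = y for all j) turns Σ_{j≠i} y_j into 4y, so 366 = 12y and y = 30.5.

30.5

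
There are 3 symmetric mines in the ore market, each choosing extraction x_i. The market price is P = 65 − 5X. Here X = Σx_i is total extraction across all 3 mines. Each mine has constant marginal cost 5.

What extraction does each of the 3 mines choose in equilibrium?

A representative mine's profit is π_i = x_i(65 − 5X) − 5x_i, with X = x_i + Σ_{j≠i} x_j.
First-order condition: 60 − 10x_i − 5Σ_{j≠i} x_j = 0.
Imposing symmetry (x_j = x for all j) turns Σ_{j≠i} x_j into 2x, so 60 = 20x and x = 3.

3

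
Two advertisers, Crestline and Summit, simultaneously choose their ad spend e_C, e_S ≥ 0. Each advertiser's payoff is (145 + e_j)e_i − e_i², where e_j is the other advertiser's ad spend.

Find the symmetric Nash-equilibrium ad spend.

Crestline's payoff is (145 + e_S)e_C − e_C².
∂π/∂e_C = 145 + e_S − 2e_C = 0, so e_C = 72.5 + 0.5e_S.
The game is symmetric, so in equilibrium e_S = e_C: the reaction function gives 0.5e_C = 72.5, hence e_C = 145.

145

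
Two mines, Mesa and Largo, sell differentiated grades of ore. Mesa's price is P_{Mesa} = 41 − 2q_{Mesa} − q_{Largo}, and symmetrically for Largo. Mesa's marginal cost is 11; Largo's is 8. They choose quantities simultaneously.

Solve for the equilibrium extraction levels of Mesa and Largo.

5.8, 6.8

Mine Mesa's profit: π = q_{Mesa}(41 − 2q_{Mesa} − q_{Largo}) − 11q_{Mesa}.
∂π/∂q_{Mesa} = 30 − 4q_{Mesa} − q_{Largo} = 0 ⇒ q_{Mesa} = 7.5 − 0.25q_{Largo}.
Similarly q_{Largo} = 8.25 − 0.25q_{Mesa}.
Solving the two reaction functions simultaneously: (1 − (−0.25)(−0.25))q_{Mesa} = 7.5 − 0.25·8.25, so 0.9375q_{Mesa} = 5.4375 and q_{Mesa} = 5.8.
Then q_{Largo} = 8.25 − 0.25·5.8 = 6.8.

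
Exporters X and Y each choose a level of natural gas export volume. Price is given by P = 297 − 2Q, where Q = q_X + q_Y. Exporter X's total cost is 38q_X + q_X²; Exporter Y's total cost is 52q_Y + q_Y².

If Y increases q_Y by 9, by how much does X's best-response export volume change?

-3

Exporter X's profit: π = q_X(297 − 2(q_X + q_Y)) − 38q_X − q_X².
∂π/∂q_X = 259 − 6q_X − 2q_Y = 0, so q_X = 259/6 − (1/3)q_Y.
The reaction-function slope is −1/3, so a 9-unit rise in q_Y moves q_X by −1/3 × 9 = −3. X's best response falls — the actions are strategic substitutes.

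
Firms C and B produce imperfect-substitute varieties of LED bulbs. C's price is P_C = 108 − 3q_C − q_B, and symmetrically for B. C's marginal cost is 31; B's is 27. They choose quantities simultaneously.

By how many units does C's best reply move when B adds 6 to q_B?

Firm C's profit: π = q_C(108 − 3q_C − q_B) − 31q_C.
∂π/∂q_C = 77 − 6q_C − q_B = 0 ⇒ q_C = 77/6 − (1/6)q_B.
The reaction-function slope is −1/6, so a 6-unit rise in q_B moves q_C by −1/6 × 6 = −1. C's best response falls — the actions are strategic substitutes.

-1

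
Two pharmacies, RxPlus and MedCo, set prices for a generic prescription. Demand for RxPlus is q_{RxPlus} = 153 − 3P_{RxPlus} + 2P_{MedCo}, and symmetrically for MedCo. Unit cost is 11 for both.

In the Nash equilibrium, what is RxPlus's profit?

3780.75

RxPlus's profit: π = (P_{RxPlus} − 11)(153 − 3P_{RxPlus} + 2P_{MedCo}).
∂π/∂P_{RxPlus} = 186 − 6P_{RxPlus} + 2P_{MedCo} = 0 ⇒ P_{RxPlus} = 31 + (1/3)P_{MedCo}.
Setting P_{RxPlus} = P_{MedCo} in the reaction function: P_{RxPlus} = 31 + (1/3)P_{RxPlus}, so P_{RxPlus} = 31 / (2/3) = 46.5.
q_{RxPlus} = 153 − 3·46.5 + 2·46.5 = 106.5.
Profit = (46.5 − 11)·106.5 = 3780.75.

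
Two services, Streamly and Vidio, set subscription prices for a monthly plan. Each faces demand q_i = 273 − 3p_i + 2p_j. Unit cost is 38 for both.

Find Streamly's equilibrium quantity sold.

Streamly's profit: π = (p_{Streamly} − 38)(273 − 3p_{Streamly} + 2p_{Vidio}).
∂π/∂p_{Streamly} = 387 − 6p_{Streamly} + 2p_{Vidio} = 0 ⇒ p_{Streamly} = 64.5 + (1/3)p_{Vidio}.
Setting p_{Streamly} = p_{Vidio} in the reaction function: p_{Streamly} = 64.5 + (1/3)p_{Streamly}, so p_{Streamly} = 64.5 / (2/3) = 96.75.
q_{Streamly} = 273 − 3·96.75 + 2·96.75 = 176.25.

176.25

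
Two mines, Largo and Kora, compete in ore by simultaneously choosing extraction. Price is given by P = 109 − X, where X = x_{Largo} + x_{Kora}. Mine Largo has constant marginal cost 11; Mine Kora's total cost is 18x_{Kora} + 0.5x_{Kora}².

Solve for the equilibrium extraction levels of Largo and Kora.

40.6, 16.8

Mine Largo's profit: π = x_{Largo}(109 − (x_{Largo} + x_{Kora})) − 11x_{Largo}.
∂π/∂x_{Largo} = 98 − 2x_{Largo} − x_{Kora} = 0, so x_{Largo} = 49 − 0.5x_{Kora}.
For Kora: ∂π/∂x_{Kora} = 91 − 3x_{Kora} − x_{Largo} = 0 ⇒ x_{Kora} = 91/3 − (1/3)x_{Largo}.
Substituting the second reaction function into the first: x_{Largo} = 49 − 0.5(91/3 − (1/3)x_{Largo}), which gives (5/6)x_{Largo} = 203/6 ⇒ x_{Largo} = 40.6.
Then x_{Kora} = 91/3 − (1/3)·40.6 = 16.8.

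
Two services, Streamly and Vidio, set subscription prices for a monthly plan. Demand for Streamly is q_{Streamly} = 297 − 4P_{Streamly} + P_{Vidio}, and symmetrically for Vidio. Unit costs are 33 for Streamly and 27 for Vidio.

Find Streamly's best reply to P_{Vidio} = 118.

68.375

Streamly's profit: π = (P_{Streamly} − 33)(297 − 4P_{Streamly} + P_{Vidio}).
∂π/∂P_{Streamly} = 429 − 8P_{Streamly} + P_{Vidio} = 0 ⇒ P_{Streamly} = 53.625 + 0.125P_{Vidio}.
At P_{Vidio} = 118: P_{Streamly} = 53.625 + 0.125·118 = 68.375.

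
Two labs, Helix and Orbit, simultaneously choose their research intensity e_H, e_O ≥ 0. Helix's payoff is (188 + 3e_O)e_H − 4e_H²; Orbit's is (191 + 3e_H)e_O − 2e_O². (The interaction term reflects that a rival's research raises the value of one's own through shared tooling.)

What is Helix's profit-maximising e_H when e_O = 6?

Expanding Helix's payoff: 188e_H + 3e_Oe_H − 4e_H².
∂π/∂e_H = 188 + 3e_O − 8e_H = 0, so e_H = 23.5 + 0.375e_O.
At e_O = 6: e_H = 23.5 + 0.375·6 = 25.75.

25.75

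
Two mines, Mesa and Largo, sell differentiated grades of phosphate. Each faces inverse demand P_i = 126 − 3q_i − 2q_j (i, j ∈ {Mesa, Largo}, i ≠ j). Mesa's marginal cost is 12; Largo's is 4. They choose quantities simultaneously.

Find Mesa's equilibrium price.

Mine Mesa's profit: π = q_{Mesa}(126 − 3q_{Mesa} − 2q_{Largo}) − 12q_{Mesa}.
∂π/∂q_{Mesa} = 114 − 6q_{Mesa} − 2q_{Largo} = 0 ⇒ q_{Mesa} = 19 − (1/3)q_{Largo}.
Similarly q_{Largo} = 61/3 − (1/3)q_{Mesa}.
Substituting the second reaction function into the first: q_{Mesa} = 19 − (1/3)(61/3 − (1/3)q_{Mesa}), which gives (8/9)q_{Mesa} = 110/9 ⇒ q_{Mesa} = 13.75.
Then q_{Largo} = 61/3 − (1/3)·13.75 = 15.75.
P_{Mesa} = 126 − 3·13.75 − 2·15.75 = 53.25.

53.25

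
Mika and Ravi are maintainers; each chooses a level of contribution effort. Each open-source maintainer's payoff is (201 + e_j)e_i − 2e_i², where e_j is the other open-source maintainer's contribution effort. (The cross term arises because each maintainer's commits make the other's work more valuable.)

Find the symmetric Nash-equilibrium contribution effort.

67

Mika's payoff is (201 + e_R)e_M − 2e_M².
∂π/∂e_M = 201 + e_R − 4e_M = 0, so e_M = 50.25 + 0.25e_R.
Setting e_M = e_R in the reaction function: e_M = 50.25 + 0.25e_M, so e_M = 50.25 / 0.75 = 67.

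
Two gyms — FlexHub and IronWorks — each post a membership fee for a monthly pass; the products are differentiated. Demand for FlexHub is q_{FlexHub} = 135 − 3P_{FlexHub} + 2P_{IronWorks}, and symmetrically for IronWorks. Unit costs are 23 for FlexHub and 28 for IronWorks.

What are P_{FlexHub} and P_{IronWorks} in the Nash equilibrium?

51.9375, 53.8125

FlexHub's profit: π = (P_{FlexHub} − 23)(135 − 3P_{FlexHub} + 2P_{IronWorks}).
∂π/∂P_{FlexHub} = 204 − 6P_{FlexHub} + 2P_{IronWorks} = 0 ⇒ P_{FlexHub} = 34 + (1/3)P_{IronWorks}.
Similarly P_{IronWorks} = 36.5 + (1/3)P_{FlexHub}.
Plugging P_{IronWorks} into FlexHub's best response: P_{FlexHub} = 34 + (1/3)(36.5 + (1/3)P_{FlexHub}) ⇒ (8/9)P_{FlexHub} = 277/6, so P_{FlexHub} = 51.9375.
Then P_{IronWorks} = 36.5 + (1/3)·51.9375 = 53.8125.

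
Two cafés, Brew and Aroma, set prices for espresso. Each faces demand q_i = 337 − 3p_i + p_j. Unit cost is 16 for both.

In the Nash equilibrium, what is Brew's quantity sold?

Brew's profit: π = (p_{Brew} − 16)(337 − 3p_{Brew} + p_{Aroma}).
∂π/∂p_{Brew} = 385 − 6p_{Brew} + p_{Aroma} = 0 ⇒ p_{Brew} = 385/6 + (1/6)p_{Aroma}.
The game is symmetric, so in equilibrium p_{Aroma} = p_{Brew}: the reaction function gives (5/6)p_{Brew} = 385/6, hence p_{Brew} = 77.
q_{Brew} = 337 − 3·77 + 77 = 183.

183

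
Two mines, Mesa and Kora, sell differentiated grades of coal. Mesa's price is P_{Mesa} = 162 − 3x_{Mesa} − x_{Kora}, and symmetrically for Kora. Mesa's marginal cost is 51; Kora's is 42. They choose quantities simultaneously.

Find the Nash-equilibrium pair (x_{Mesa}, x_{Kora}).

Mine Mesa's profit: π = x_{Mesa}(162 − 3x_{Mesa} − x_{Kora}) − 51x_{Mesa}.
∂π/∂x_{Mesa} = 111 − 6x_{Mesa} − x_{Kora} = 0 ⇒ x_{Mesa} = 18.5 − (1/6)x_{Kora}.
Similarly x_{Kora} = 20 − (1/6)x_{Mesa}.
Substituting the second reaction function into the first: x_{Mesa} = 18.5 − (1/6)(20 − (1/6)x_{Mesa}), which gives (35/36)x_{Mesa} = 91/6 ⇒ x_{Mesa} = 15.6.
Then x_{Kora} = 20 − (1/6)·15.6 = 17.4.

15.6, 17.4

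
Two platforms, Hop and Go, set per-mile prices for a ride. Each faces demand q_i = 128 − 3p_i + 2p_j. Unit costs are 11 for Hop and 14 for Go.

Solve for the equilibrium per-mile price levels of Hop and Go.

40.8125, 41.9375

Hop's profit: π = (p_{Hop} − 11)(128 − 3p_{Hop} + 2p_{Go}).
∂π/∂p_{Hop} = 161 − 6p_{Hop} + 2p_{Go} = 0 ⇒ p_{Hop} = 161/6 + (1/3)p_{Go}.
Similarly p_{Go} = 85/3 + (1/3)p_{Hop}.
Plugging p_{Go} into Hop's best response: p_{Hop} = 161/6 + (1/3)(85/3 + (1/3)p_{Hop}) ⇒ (8/9)p_{Hop} = 653/18, so p_{Hop} = 40.8125.
Then p_{Go} = 85/3 + (1/3)·40.8125 = 41.9375.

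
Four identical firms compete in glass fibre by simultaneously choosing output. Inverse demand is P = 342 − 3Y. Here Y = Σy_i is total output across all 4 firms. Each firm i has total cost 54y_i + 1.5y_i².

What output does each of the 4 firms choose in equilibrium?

A representative firm's profit is π_i = y_i(342 − 3Y) − 54y_i − 1.5y_i², with Y = y_i + Σ_{j≠i} y_j.
First-order condition: 288 − 9y_i − 3Σ_{j≠i} y_j = 0.
In a symmetric equilibrium every firm chooses the same y, so Σ_{j≠i} y_j = 3y. The condition becomes 288 − 18y = 0, giving y = 288/18 = 16.

16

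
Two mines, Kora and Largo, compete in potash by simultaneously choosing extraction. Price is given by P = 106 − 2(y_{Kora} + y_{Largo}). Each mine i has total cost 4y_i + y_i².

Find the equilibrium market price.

55

Mine Kora's profit: π = y_{Kora}(106 − 2(y_{Kora} + y_{Largo})) − 4y_{Kora} − y_{Kora}².
∂π/∂y_{Kora} = 102 − 6y_{Kora} − 2y_{Largo} = 0, so y_{Kora} = 17 − (1/3)y_{Largo}.
Setting y_{Kora} = y_{Largo} in the reaction function: y_{Kora} = 17 − (1/3)y_{Kora}, so y_{Kora} = 17 / (4/3) = 12.75.
Equilibrium price: P = 106 − 2·25.5 = 55.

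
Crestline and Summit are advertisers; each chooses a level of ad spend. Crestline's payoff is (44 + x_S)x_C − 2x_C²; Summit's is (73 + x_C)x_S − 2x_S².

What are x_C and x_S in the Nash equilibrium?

16.6, 22.4

Expanding Crestline's payoff: 44x_C + x_Sx_C − 2x_C².
∂π/∂x_C = 44 + x_S − 4x_C = 0, so x_C = 11 + 0.25x_S.
Likewise for Summit: x_S = 18.25 + 0.25x_C.
Solving the two reaction functions simultaneously: (1 − (0.25)(0.25))x_C = 11 + 0.25·18.25, so 0.9375x_C = 15.5625 and x_C = 16.6.
Then x_S = 18.25 + 0.25·16.6 = 22.4.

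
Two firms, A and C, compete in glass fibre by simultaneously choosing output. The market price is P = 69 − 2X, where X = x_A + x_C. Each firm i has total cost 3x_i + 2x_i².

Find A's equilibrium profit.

174.24

Firm A's profit: π = x_A(69 − 2(x_A + x_C)) − 3x_A − 2x_A².
∂π/∂x_A = 66 − 8x_A − 2x_C = 0, so x_A = 8.25 − 0.25x_C.
The game is symmetric, so in equilibrium x_C = x_A: the reaction function gives 1.25x_A = 8.25, hence x_A = 6.6.
Price P = 69 − 2·13.2 = 42.6.
A's profit: (42.6 − 3)·6.6 − 2(6.6)² = 174.24.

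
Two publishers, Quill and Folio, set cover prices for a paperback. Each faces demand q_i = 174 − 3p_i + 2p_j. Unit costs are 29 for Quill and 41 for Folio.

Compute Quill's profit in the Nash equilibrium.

Quill's profit: π = (p_{Quill} − 29)(174 − 3p_{Quill} + 2p_{Folio}).
∂π/∂p_{Quill} = 261 − 6p_{Quill} + 2p_{Folio} = 0 ⇒ p_{Quill} = 43.5 + (1/3)p_{Folio}.
Similarly p_{Folio} = 49.5 + (1/3)p_{Quill}.
Solving the two reaction functions simultaneously: (1 − (1/3)(1/3))p_{Quill} = 43.5 + (1/3)·49.5, so (8/9)p_{Quill} = 60 and p_{Quill} = 67.5.
Then p_{Folio} = 49.5 + (1/3)·67.5 = 72.
q_{Quill} = 174 − 3·67.5 + 2·72 = 115.5.
Profit = (67.5 − 29)·115.5 = 4446.75.

4446.75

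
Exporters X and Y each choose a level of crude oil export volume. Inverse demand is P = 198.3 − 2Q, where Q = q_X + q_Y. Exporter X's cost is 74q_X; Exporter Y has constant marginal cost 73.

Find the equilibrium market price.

115.1

Exporter X's profit: π = q_X(198.3 − 2(q_X + q_Y)) − 74q_X.
∂π/∂q_X = 124.3 − 4q_X − 2q_Y = 0, so q_X = 31.075 − 0.5q_Y.
By the same steps for Y: q_Y = 31.325 − 0.5q_X.
Plugging q_Y into X's best response: q_X = 31.075 − 0.5(31.325 − 0.5q_X) ⇒ 0.75q_X = 15.4125, so q_X = 20.55.
Then q_Y = 31.325 − 0.5·20.55 = 21.05.
Equilibrium price: P = 198.3 − 2·41.6 = 115.1.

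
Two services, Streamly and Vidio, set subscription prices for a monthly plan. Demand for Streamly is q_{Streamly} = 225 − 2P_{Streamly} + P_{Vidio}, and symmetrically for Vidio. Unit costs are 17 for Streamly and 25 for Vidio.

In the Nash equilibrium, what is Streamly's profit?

9912.32

Streamly's profit: π = (P_{Streamly} − 17)(225 − 2P_{Streamly} + P_{Vidio}).
∂π/∂P_{Streamly} = 259 − 4P_{Streamly} + P_{Vidio} = 0 ⇒ P_{Streamly} = 64.75 + 0.25P_{Vidio}.
Similarly P_{Vidio} = 68.75 + 0.25P_{Streamly}.
Plugging P_{Vidio} into Streamly's best response: P_{Streamly} = 64.75 + 0.25(68.75 + 0.25P_{Streamly}) ⇒ 0.9375P_{Streamly} = 81.9375, so P_{Streamly} = 87.4.
Then P_{Vidio} = 68.75 + 0.25·87.4 = 90.6.
q_{Streamly} = 225 − 2·87.4 + 90.6 = 140.8.
Profit = (87.4 − 17)·140.8 = 9912.32.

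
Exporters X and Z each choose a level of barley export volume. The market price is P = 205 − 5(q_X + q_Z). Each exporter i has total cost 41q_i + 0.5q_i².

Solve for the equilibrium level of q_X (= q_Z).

Exporter X's profit: π = q_X(205 − 5(q_X + q_Z)) − 41q_X − 0.5q_X².
∂π/∂q_X = 164 − 11q_X − 5q_Z = 0, so q_X = 164/11 − (5/11)q_Z.
By symmetry q_Z = q_X; substituting into the reaction function, (16/11)q_X = 164/11 and q_X = 10.25.

10.25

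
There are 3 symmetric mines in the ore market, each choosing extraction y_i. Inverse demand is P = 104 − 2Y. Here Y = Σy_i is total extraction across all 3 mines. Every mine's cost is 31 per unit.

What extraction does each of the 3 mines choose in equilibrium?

9.125

A representative mine's profit is π_i = y_i(104 − 2Y) − 31y_i, with Y = y_i + Σ_{j≠i} y_j.
First-order condition: 73 − 4y_i − 2Σ_{j≠i} y_j = 0.
With identical mines, set every y_j = y: then 73 − 4y − 4y = 0, i.e. y = 73/8 = 9.125.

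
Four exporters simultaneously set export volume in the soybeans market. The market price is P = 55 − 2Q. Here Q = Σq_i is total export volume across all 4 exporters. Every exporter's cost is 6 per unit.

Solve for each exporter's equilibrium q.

A representative exporter's profit is π_i = q_i(55 − 2Q) − 6q_i, with Q = q_i + Σ_{j≠i} q_j.
First-order condition: 49 − 4q_i − 2Σ_{j≠i} q_j = 0.
Imposing symmetry (q_j = q for all j) turns Σ_{j≠i} q_j into 3q, so 49 = 10q and q = 4.9.

4.9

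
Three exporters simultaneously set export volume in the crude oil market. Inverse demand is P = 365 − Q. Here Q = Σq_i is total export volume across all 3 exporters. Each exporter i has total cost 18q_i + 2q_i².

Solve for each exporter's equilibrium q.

43.375

A representative exporter's profit is π_i = q_i(365 − Q) − 18q_i − 2q_i², with Q = q_i + Σ_{j≠i} q_j.
First-order condition: 347 − 6q_i − Σ_{j≠i} q_j = 0.
In a symmetric equilibrium every exporter chooses the same q, so Σ_{j≠i} q_j = 2q. The condition becomes 347 − 8q = 0, giving q = 347/8 = 43.375.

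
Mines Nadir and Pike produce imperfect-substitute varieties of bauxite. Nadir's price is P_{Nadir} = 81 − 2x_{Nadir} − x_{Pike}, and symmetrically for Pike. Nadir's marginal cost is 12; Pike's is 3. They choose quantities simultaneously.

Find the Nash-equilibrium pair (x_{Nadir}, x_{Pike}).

Mine Nadir's profit: π = x_{Nadir}(81 − 2x_{Nadir} − x_{Pike}) − 12x_{Nadir}.
∂π/∂x_{Nadir} = 69 − 4x_{Nadir} − x_{Pike} = 0 ⇒ x_{Nadir} = 17.25 − 0.25x_{Pike}.
Similarly x_{Pike} = 19.5 − 0.25x_{Nadir}.
Plugging x_{Pike} into Nadir's best response: x_{Nadir} = 17.25 − 0.25(19.5 − 0.25x_{Nadir}) ⇒ 0.9375x_{Nadir} = 12.375, so x_{Nadir} = 13.2.
Then x_{Pike} = 19.5 − 0.25·13.2 = 16.2.

13.2, 16.2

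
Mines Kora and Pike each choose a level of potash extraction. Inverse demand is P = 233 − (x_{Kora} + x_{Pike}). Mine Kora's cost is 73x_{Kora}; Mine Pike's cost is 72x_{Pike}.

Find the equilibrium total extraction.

107

Mine Kora's profit: π = x_{Kora}(233 − (x_{Kora} + x_{Pike})) − 73x_{Kora}.
∂π/∂x_{Kora} = 160 − 2x_{Kora} − x_{Pike} = 0, so x_{Kora} = 80 − 0.5x_{Pike}.
By the same steps for Pike: x_{Pike} = 80.5 − 0.5x_{Kora}.
Substituting the second reaction function into the first: x_{Kora} = 80 − 0.5(80.5 − 0.5x_{Kora}), which gives 0.75x_{Kora} = 39.75 ⇒ x_{Kora} = 53.
Then x_{Pike} = 80.5 − 0.5·53 = 54.
Total extraction: 53 + 54 = 107.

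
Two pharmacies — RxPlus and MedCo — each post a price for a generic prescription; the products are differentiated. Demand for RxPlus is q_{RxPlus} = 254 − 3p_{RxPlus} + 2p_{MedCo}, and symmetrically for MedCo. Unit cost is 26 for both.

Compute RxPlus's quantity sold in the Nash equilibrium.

171

RxPlus's profit: π = (p_{RxPlus} − 26)(254 − 3p_{RxPlus} + 2p_{MedCo}).
∂π/∂p_{RxPlus} = 332 − 6p_{RxPlus} + 2p_{MedCo} = 0 ⇒ p_{RxPlus} = 166/3 + (1/3)p_{MedCo}.
Setting p_{RxPlus} = p_{MedCo} in the reaction function: p_{RxPlus} = 166/3 + (1/3)p_{RxPlus}, so p_{RxPlus} = (166/3) / (2/3) = 83.
q_{RxPlus} = 254 − 3·83 + 2·83 = 171.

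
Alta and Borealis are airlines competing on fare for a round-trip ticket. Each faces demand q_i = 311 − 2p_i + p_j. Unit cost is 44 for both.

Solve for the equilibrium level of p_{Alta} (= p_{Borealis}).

133

Alta's profit: π = (p_{Alta} − 44)(311 − 2p_{Alta} + p_{Borealis}).
∂π/∂p_{Alta} = 399 − 4p_{Alta} + p_{Borealis} = 0 ⇒ p_{Alta} = 99.75 + 0.25p_{Borealis}.
The game is symmetric, so in equilibrium p_{Borealis} = p_{Alta}: the reaction function gives 0.75p_{Alta} = 99.75, hence p_{Alta} = 133.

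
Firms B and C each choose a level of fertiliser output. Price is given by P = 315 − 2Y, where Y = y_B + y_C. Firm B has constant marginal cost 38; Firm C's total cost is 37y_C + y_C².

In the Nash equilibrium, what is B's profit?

6116.18

Firm B's profit: π = y_B(315 − 2(y_B + y_C)) − 38y_B.
∂π/∂y_B = 277 − 4y_B − 2y_C = 0, so y_B = 69.25 − 0.5y_C.
For C: ∂π/∂y_C = 278 − 6y_C − 2y_B = 0 ⇒ y_C = 139/3 − (1/3)y_B.
Solving the two reaction functions simultaneously: (1 − (−0.5)(−1/3))y_B = 69.25 − 0.5·(139/3), so (5/6)y_B = 553/12 and y_B = 55.3.
Then y_C = 139/3 − (1/3)·55.3 = 27.9.
Price P = 315 − 2·83.2 = 148.6.
B's profit: (148.6 − 38)·55.3 = 6116.18.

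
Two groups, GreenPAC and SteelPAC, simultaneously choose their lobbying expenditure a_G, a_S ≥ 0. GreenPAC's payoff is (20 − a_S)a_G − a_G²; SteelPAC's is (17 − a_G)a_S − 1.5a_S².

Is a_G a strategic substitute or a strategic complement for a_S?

Expanding GreenPAC's payoff: 20a_G − a_Sa_G − a_G².
∂π/∂a_G = 20 − a_S − 2a_G = 0, so a_G = 10 − 0.5a_S.
The best-response slope da_G/da_S = −0.5 < 0: the reaction function is downward-sloping, so the choices are strategic substitutes.

strategic substitutes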